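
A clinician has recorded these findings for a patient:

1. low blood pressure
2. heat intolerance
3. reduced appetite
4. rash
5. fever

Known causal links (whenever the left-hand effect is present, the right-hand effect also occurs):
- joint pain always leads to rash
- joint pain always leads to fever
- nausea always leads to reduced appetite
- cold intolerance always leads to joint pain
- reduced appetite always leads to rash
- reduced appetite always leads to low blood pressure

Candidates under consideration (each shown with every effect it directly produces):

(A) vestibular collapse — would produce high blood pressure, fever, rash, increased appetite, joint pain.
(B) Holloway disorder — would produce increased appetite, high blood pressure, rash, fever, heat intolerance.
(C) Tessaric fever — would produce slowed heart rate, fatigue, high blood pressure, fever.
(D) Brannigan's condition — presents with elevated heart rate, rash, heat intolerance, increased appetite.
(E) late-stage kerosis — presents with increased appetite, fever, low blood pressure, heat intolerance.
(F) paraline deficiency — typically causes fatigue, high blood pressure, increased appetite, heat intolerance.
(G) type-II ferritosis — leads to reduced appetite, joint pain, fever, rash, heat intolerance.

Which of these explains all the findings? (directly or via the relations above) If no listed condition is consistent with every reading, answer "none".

Testing each hypothesis:
(A) vestibular collapse — low blood pressure ✗; heat intolerance ✗; reduced appetite ✗; rash ✓; fever ✓
(B) Holloway disorder — low blood pressure ✗; heat intolerance ✓; reduced appetite ✗; rash ✓; fever ✓
(C) Tessaric fever — low blood pressure ✗; heat intolerance ✗; reduced appetite ✗; rash ✗; fever ✓
(D) Brannigan's condition — low blood pressure ✗; heat intolerance ✓; reduced appetite ✗; rash ✓; fever ✗
(E) late-stage kerosis — low blood pressure ✓; heat intolerance ✓; reduced appetite ✗; rash ✗; fever ✓
(F) paraline deficiency — fails on low blood pressure, reduced appetite, rash, fever (predicts high blood pressure, not low blood pressure; predicts increased appetite, not reduced appetite)
(G) type-II ferritosis — accounts for every observation (low blood pressure via reduced appetite → low blood pressure)
Only (G) is consistent with every observation.

G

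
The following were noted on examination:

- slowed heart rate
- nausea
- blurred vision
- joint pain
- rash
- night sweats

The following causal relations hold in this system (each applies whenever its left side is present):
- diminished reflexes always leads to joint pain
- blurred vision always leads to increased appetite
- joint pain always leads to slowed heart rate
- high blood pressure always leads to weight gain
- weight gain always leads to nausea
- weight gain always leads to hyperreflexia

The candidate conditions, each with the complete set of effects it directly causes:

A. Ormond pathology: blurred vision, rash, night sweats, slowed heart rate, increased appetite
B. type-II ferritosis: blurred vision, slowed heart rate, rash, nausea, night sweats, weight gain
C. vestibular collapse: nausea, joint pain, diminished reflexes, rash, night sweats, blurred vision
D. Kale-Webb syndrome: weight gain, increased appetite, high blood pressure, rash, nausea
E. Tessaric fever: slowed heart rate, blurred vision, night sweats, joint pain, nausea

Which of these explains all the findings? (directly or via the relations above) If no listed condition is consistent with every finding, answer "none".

C

Checking each candidate against the observations:
(A) Ormond pathology — slowed heart rate match; nausea miss; blurred vision match; joint pain miss; rash match; night sweats match
(B) type-II ferritosis — slowed heart rate match; nausea match; blurred vision match; joint pain miss; rash match; night sweats match
(C) vestibular collapse — slowed heart rate match (through joint pain → slowed heart rate); nausea match; blurred vision match; joint pain match; rash match; night sweats match
(D) Kale-Webb syndrome — does not account for slowed heart rate, blurred vision, joint pain, night sweats
(E) Tessaric fever — slowed heart rate match; nausea match; blurred vision match; joint pain match; rash miss; night sweats match
Only (C) is consistent with every observation.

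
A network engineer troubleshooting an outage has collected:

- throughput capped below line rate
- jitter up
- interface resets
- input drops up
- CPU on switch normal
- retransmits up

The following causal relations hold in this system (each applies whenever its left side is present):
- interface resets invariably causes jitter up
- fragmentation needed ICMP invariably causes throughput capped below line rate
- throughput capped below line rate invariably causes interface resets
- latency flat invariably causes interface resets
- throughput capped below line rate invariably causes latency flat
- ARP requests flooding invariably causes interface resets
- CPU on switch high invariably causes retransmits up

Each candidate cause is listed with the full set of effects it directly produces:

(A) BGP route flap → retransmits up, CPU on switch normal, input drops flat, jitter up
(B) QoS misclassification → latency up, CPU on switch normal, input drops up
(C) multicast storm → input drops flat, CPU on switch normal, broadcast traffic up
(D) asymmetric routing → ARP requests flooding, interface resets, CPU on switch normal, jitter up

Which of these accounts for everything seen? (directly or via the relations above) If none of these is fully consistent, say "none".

Checking each candidate against the observations:
(A) BGP route flap — fails on throughput capped below line rate, interface resets, input drops up (predicts input drops flat, not input drops up)
(B) QoS misclassification — does not account for throughput capped below line rate, jitter up, interface resets, retransmits up
(C) multicast storm — throughput capped below line rate miss; jitter up miss; interface resets miss; input drops up miss; CPU on switch normal match; retransmits up miss
(D) asymmetric routing — does not account for throughput capped below line rate, input drops up, retransmits up
None of the listed candidates fits everything.

none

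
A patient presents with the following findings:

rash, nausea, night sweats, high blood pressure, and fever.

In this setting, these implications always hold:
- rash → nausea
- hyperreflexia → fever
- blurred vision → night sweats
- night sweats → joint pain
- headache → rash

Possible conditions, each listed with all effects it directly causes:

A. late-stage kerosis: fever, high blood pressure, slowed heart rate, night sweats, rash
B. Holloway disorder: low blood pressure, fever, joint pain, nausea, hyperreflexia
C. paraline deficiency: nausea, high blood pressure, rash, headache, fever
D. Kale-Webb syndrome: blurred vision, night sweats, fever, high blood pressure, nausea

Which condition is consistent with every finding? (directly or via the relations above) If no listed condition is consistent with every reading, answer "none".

Per-candidate check:
(A) late-stage kerosis — rash match; nausea match (via rash → nausea); night sweats match; high blood pressure match; fever match
(B) Holloway disorder — rash miss; nausea match; night sweats miss; high blood pressure miss; fever match
(C) paraline deficiency — rash match; nausea match; night sweats miss; high blood pressure match; fever match
(D) Kale-Webb syndrome — rash miss; nausea match; night sweats match; high blood pressure match; fever match
(A) alone accounts for all the evidence.

A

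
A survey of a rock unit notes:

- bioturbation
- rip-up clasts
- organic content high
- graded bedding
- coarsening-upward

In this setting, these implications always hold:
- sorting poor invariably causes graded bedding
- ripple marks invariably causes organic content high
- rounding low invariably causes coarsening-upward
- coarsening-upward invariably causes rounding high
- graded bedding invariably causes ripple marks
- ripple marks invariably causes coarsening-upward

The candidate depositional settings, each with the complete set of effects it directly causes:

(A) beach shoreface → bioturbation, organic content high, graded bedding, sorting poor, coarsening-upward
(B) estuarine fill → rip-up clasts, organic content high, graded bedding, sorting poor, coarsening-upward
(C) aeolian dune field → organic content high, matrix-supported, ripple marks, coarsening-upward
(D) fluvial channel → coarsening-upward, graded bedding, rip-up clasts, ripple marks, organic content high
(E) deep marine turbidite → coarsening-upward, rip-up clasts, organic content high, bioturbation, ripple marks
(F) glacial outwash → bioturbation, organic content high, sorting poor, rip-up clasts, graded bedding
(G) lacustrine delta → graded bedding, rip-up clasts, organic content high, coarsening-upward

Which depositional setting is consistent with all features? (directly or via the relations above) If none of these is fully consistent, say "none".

F

Per-candidate check:
(A) beach shoreface — does not account for rip-up clasts
(B) estuarine fill — does not account for bioturbation
(C) aeolian dune field — bioturbation ✗; rip-up clasts ✗; organic content high ✓; graded bedding ✗; coarsening-upward ✓
(D) fluvial channel — does not account for bioturbation
(E) deep marine turbidite — does not account for graded bedding
(F) glacial outwash — bioturbation ✓; rip-up clasts ✓; organic content high ✓; graded bedding ✓; coarsening-upward ✓ (via graded bedding → ripple marks → coarsening-upward)
(G) lacustrine delta — bioturbation ✗; rip-up clasts ✓; organic content high ✓; graded bedding ✓; coarsening-upward ✓
(F) is the only candidate with no mismatches.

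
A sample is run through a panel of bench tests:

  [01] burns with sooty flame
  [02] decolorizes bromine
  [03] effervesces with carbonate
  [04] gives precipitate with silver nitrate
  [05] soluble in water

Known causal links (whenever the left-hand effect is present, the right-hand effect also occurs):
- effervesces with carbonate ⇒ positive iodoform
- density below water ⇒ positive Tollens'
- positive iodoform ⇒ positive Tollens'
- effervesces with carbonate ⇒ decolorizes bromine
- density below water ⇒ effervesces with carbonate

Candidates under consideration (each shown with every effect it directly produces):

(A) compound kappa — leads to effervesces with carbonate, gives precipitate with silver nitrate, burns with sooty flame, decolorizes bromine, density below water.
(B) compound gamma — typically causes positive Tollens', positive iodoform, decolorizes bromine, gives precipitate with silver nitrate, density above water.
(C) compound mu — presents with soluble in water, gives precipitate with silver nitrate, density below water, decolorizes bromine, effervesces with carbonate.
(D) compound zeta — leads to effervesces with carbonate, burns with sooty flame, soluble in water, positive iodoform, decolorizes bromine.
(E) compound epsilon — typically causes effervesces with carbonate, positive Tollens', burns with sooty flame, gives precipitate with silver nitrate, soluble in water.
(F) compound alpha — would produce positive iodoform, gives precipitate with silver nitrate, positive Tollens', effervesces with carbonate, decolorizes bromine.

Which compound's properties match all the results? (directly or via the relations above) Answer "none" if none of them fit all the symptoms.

Testing each hypothesis:
(A) compound kappa — burns with sooty flame ✓; decolorizes bromine ✓; effervesces with carbonate ✓; gives precipitate with silver nitrate ✓; soluble in water ✗
(B) compound gamma — does not account for burns with sooty flame, effervesces with carbonate, soluble in water
(C) compound mu — burns with sooty flame ✗; decolorizes bromine ✓; effervesces with carbonate ✓; gives precipitate with silver nitrate ✓; soluble in water ✓
(D) compound zeta — burns with sooty flame ✓; decolorizes bromine ✓; effervesces with carbonate ✓; gives precipitate with silver nitrate ✗; soluble in water ✓
(E) compound epsilon — burns with sooty flame ✓; decolorizes bromine ✓ (through effervesces with carbonate → decolorizes bromine); effervesces with carbonate ✓; gives precipitate with silver nitrate ✓; soluble in water ✓
(F) compound alpha — burns with sooty flame ✗; decolorizes bromine ✓; effervesces with carbonate ✓; gives precipitate with silver nitrate ✓; soluble in water ✗
Only (E) is consistent with every observation.

E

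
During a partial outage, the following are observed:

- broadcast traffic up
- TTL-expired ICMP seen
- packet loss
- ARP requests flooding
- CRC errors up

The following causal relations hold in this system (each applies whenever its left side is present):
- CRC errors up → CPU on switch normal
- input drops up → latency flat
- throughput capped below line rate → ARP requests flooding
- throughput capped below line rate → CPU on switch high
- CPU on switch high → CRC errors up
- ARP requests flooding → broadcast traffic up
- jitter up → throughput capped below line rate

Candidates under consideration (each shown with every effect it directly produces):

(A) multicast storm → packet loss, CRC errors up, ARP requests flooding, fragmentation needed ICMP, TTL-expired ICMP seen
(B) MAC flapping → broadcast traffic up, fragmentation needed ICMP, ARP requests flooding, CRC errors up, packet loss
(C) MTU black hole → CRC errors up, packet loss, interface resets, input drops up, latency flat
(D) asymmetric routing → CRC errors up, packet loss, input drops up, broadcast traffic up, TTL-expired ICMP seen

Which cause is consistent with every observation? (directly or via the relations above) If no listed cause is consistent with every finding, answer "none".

Per-candidate check:
(A) multicast storm — broadcast traffic up yes (by ARP requests flooding → broadcast traffic up); TTL-expired ICMP seen yes; packet loss yes; ARP requests flooding yes; CRC errors up yes
(B) MAC flapping — broadcast traffic up yes; TTL-expired ICMP seen NO; packet loss yes; ARP requests flooding yes; CRC errors up yes
(C) MTU black hole — broadcast traffic up NO; TTL-expired ICMP seen NO; packet loss yes; ARP requests flooding NO; CRC errors up yes
(D) asymmetric routing — broadcast traffic up yes; TTL-expired ICMP seen yes; packet loss yes; ARP requests flooding NO; CRC errors up yes
(A) is the only candidate with no mismatches.

A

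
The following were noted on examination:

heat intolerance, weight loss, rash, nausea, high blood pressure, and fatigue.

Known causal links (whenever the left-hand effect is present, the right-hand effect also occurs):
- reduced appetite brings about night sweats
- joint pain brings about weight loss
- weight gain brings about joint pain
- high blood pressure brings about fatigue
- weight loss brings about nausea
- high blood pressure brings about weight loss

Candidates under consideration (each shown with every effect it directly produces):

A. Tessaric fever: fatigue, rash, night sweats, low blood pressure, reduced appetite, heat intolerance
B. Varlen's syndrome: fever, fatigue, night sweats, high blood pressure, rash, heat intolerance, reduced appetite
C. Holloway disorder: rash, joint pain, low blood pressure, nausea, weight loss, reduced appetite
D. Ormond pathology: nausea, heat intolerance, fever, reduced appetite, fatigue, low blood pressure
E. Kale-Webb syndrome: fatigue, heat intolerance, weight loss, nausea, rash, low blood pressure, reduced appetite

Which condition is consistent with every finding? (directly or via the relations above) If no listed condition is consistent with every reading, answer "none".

Per-candidate check:
(A) Tessaric fever — heat intolerance +; weight loss -; rash +; nausea -; high blood pressure -; fatigue +
(B) Varlen's syndrome — heat intolerance +; weight loss + (by high blood pressure → weight loss); rash +; nausea + (by high blood pressure → weight loss → nausea); high blood pressure +; fatigue +
(C) Holloway disorder — heat intolerance -; weight loss +; rash +; nausea +; high blood pressure -; fatigue -
(D) Ormond pathology — heat intolerance +; weight loss -; rash -; nausea +; high blood pressure -; fatigue +
(E) Kale-Webb syndrome — fails on high blood pressure (predicts low blood pressure, not high blood pressure)
(B) is the only candidate with no mismatches.

B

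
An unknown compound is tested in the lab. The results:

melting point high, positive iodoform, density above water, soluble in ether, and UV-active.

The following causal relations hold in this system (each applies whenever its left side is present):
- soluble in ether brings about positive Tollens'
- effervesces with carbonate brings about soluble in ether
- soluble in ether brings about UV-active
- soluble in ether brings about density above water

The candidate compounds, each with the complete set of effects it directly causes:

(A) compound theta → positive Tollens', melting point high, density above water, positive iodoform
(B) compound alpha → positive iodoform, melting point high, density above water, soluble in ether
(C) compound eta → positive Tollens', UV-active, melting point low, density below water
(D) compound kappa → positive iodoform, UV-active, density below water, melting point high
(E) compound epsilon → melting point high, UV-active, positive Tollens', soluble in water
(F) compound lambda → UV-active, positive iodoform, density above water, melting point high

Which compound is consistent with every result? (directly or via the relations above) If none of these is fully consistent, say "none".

Checking each candidate against the observations:
(A) compound theta — does not account for soluble in ether, UV-active
(B) compound alpha — accounts for every observation (UV-active via soluble in ether → UV-active)
(C) compound eta — melting point high miss; positive iodoform miss; density above water miss; soluble in ether miss; UV-active match
(D) compound kappa — melting point high match; positive iodoform match; density above water miss; soluble in ether miss; UV-active match
(E) compound epsilon — does not account for positive iodoform, density above water, soluble in ether
(F) compound lambda — melting point high match; positive iodoform match; density above water match; soluble in ether miss; UV-active match
Only (B) is consistent with every observation.

B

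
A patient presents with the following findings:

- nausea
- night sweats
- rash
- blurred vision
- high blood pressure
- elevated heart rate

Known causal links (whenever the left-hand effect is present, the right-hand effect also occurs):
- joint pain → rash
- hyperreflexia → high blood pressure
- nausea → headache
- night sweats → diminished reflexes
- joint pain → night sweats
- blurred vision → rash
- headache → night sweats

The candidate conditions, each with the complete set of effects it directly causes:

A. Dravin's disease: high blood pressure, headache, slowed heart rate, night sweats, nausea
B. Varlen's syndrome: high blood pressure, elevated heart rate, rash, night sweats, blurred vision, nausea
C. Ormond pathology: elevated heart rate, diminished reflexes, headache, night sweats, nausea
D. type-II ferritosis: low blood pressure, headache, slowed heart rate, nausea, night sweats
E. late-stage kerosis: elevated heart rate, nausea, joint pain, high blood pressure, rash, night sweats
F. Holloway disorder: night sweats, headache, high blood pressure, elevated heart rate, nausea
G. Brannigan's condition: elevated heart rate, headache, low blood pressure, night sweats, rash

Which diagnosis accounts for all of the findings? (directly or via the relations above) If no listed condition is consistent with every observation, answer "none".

For each candidate, compare predicted effects to what was observed:
(A) Dravin's disease — fails on rash, blurred vision, elevated heart rate (predicts slowed heart rate, not elevated heart rate)
(B) Varlen's syndrome — nausea ✓; night sweats ✓; rash ✓; blurred vision ✓; high blood pressure ✓; elevated heart rate ✓
(C) Ormond pathology — nausea ✓; night sweats ✓; rash ✗; blurred vision ✗; high blood pressure ✗; elevated heart rate ✓
(D) type-II ferritosis — nausea ✓; night sweats ✓; rash ✗; blurred vision ✗; high blood pressure ✗; elevated heart rate ✗
(E) late-stage kerosis — nausea ✓; night sweats ✓; rash ✓; blurred vision ✗; high blood pressure ✓; elevated heart rate ✓
(F) Holloway disorder — does not account for rash, blurred vision
(G) Brannigan's condition — nausea ✗; night sweats ✓; rash ✓; blurred vision ✗; high blood pressure ✗; elevated heart rate ✓
Only (B) is consistent with every observation.

B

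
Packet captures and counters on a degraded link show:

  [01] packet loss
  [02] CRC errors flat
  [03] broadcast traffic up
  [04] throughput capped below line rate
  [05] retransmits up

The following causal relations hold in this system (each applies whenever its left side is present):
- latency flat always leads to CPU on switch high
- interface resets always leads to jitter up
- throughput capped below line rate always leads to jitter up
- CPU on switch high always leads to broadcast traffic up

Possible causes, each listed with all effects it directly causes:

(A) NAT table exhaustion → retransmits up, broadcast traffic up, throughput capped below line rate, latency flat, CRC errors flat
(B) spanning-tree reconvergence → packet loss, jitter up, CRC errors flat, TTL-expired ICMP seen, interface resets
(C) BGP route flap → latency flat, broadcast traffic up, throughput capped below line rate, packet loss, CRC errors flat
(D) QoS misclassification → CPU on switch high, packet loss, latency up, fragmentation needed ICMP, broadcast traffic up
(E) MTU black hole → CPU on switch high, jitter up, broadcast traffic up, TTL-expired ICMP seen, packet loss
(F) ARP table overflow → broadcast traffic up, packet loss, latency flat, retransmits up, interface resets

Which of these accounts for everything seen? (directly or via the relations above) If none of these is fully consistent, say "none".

Per-candidate check:
(A) NAT table exhaustion — packet loss NO; CRC errors flat yes; broadcast traffic up yes; throughput capped below line rate yes; retransmits up yes
(B) spanning-tree reconvergence — packet loss yes; CRC errors flat yes; broadcast traffic up NO; throughput capped below line rate NO; retransmits up NO
(C) BGP route flap — packet loss yes; CRC errors flat yes; broadcast traffic up yes; throughput capped below line rate yes; retransmits up NO
(D) QoS misclassification — packet loss yes; CRC errors flat NO; broadcast traffic up yes; throughput capped below line rate NO; retransmits up NO
(E) MTU black hole — packet loss yes; CRC errors flat NO; broadcast traffic up yes; throughput capped below line rate NO; retransmits up NO
(F) ARP table overflow — does not account for CRC errors flat, throughput capped below line rate
Every candidate fails on at least one observation.

none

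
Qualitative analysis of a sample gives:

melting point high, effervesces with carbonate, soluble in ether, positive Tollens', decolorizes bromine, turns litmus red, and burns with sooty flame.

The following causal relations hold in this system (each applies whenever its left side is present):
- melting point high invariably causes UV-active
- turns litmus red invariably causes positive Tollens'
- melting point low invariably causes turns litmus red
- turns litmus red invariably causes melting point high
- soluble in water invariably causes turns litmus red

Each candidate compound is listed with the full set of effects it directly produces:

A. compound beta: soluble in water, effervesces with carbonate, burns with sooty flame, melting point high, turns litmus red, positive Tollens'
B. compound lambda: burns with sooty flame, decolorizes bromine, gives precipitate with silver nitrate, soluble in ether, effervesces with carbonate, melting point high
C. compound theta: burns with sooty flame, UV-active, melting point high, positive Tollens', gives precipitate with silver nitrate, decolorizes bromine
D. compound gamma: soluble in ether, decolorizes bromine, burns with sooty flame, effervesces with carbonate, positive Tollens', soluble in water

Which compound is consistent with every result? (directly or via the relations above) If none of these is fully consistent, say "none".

D

For each candidate, compare predicted effects to what was observed:
(A) compound beta — does not account for soluble in ether, decolorizes bromine
(B) compound lambda — melting point high match; effervesces with carbonate match; soluble in ether match; positive Tollens' miss; decolorizes bromine match; turns litmus red miss; burns with sooty flame match
(C) compound theta — melting point high match; effervesces with carbonate miss; soluble in ether miss; positive Tollens' match; decolorizes bromine match; turns litmus red miss; burns with sooty flame match
(D) compound gamma — accounts for every observation (melting point high by soluble in water → turns litmus red → melting point high)
Only (D) is consistent with every observation.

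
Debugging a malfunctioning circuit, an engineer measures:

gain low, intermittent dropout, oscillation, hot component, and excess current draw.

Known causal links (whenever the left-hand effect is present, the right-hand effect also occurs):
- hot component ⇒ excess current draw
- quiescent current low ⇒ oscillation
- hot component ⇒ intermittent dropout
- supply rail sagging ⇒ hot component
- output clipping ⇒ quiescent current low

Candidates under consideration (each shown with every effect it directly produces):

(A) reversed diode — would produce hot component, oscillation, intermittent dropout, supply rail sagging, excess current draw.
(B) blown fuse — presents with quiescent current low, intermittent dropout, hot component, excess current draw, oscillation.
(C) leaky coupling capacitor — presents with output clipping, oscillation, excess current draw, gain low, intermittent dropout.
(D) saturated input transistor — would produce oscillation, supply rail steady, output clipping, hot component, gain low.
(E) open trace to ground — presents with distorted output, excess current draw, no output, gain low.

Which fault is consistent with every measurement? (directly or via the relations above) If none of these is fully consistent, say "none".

D

Checking each candidate against the observations:
(A) reversed diode — gain low miss; intermittent dropout match; oscillation match; hot component match; excess current draw match
(B) blown fuse — does not account for gain low
(C) leaky coupling capacitor — does not account for hot component
(D) saturated input transistor — gain low match; intermittent dropout match (via hot component → intermittent dropout); oscillation match; hot component match; excess current draw match (via hot component → excess current draw)
(E) open trace to ground — does not account for intermittent dropout, oscillation, hot component
(D) is the only candidate with no mismatches.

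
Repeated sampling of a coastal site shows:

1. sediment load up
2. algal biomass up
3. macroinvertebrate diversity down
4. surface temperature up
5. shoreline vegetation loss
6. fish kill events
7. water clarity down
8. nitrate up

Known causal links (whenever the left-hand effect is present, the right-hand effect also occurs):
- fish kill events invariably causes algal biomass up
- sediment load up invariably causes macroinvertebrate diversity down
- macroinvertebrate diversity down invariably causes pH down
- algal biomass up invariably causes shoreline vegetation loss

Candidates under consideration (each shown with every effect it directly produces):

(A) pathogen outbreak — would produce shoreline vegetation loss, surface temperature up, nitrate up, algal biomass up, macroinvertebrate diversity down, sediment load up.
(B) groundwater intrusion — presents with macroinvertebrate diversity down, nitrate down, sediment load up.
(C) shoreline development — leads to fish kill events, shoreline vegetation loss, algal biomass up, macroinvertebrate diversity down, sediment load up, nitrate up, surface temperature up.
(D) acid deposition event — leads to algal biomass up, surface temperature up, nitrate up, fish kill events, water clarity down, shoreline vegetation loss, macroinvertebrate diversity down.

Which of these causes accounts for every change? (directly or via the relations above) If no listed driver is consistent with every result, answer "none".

none

Per-candidate check:
(A) pathogen outbreak — does not account for fish kill events, water clarity down
(B) groundwater intrusion — fails on algal biomass up, surface temperature up, shoreline vegetation loss, fish kill events, water clarity down, nitrate up (predicts nitrate down, not nitrate up)
(C) shoreline development — does not account for water clarity down
(D) acid deposition event — sediment load up NO; algal biomass up yes; macroinvertebrate diversity down yes; surface temperature up yes; shoreline vegetation loss yes; fish kill events yes; water clarity down yes; nitrate up yes
None of the listed candidates fits everything.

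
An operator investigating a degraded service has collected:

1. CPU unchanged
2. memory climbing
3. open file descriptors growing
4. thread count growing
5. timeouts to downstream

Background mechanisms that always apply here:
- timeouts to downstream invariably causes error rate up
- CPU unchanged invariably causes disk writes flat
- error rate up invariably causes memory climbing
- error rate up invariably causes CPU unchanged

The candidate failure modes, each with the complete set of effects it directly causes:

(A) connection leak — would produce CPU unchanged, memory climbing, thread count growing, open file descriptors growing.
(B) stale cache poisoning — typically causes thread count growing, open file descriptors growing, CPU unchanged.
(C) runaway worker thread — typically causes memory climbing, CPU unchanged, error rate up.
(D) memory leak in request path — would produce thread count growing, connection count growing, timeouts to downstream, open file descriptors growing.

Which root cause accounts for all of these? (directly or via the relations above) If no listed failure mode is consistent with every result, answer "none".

D

For each candidate, compare predicted effects to what was observed:
(A) connection leak — does not account for timeouts to downstream
(B) stale cache poisoning — CPU unchanged yes; memory climbing NO; open file descriptors growing yes; thread count growing yes; timeouts to downstream NO
(C) runaway worker thread — does not account for open file descriptors growing, thread count growing, timeouts to downstream
(D) memory leak in request path — accounts for every observation (CPU unchanged by timeouts to downstream → error rate up → CPU unchanged)
Only (D) is consistent with every observation.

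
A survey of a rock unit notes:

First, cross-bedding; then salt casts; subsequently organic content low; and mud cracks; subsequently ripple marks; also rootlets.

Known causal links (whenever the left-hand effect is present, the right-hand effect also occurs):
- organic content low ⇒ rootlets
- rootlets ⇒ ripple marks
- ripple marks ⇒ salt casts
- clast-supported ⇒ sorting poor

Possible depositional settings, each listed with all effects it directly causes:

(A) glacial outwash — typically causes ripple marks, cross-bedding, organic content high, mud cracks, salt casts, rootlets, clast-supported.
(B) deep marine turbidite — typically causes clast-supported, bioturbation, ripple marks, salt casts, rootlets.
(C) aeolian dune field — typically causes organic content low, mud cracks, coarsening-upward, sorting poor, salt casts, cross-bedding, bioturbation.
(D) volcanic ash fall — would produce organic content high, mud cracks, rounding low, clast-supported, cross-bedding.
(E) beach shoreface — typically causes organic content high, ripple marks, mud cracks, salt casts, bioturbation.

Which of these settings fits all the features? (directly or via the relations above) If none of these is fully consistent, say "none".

For each candidate, compare predicted effects to what was observed:
(A) glacial outwash — fails on organic content low (predicts organic content high, not organic content low)
(B) deep marine turbidite — does not account for cross-bedding, organic content low, mud cracks
(C) aeolian dune field — accounts for every observation (ripple marks through organic content low → rootlets → ripple marks)
(D) volcanic ash fall — cross-bedding yes; salt casts NO; organic content low NO; mud cracks yes; ripple marks NO; rootlets NO
(E) beach shoreface — cross-bedding NO; salt casts yes; organic content low NO; mud cracks yes; ripple marks yes; rootlets NO
(C) is the only candidate with no mismatches.

C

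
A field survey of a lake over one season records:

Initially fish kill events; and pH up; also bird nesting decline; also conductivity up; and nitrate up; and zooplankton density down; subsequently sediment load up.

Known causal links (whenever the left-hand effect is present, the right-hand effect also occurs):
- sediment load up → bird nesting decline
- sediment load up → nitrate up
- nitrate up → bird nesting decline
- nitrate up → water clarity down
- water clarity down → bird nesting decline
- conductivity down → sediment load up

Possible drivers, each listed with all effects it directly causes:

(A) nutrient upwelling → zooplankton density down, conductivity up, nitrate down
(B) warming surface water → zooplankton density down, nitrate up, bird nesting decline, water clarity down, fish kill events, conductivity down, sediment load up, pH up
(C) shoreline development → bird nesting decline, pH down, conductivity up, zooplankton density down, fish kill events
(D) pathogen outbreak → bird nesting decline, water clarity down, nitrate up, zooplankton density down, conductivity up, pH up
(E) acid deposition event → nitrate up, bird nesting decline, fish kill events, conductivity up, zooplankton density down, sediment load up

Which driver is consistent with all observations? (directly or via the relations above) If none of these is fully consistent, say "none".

none

Testing each hypothesis:
(A) nutrient upwelling — fish kill events NO; pH up NO; bird nesting decline NO; conductivity up yes; nitrate up NO; zooplankton density down yes; sediment load up NO
(B) warming surface water — fish kill events yes; pH up yes; bird nesting decline yes; conductivity up NO; nitrate up yes; zooplankton density down yes; sediment load up yes
(C) shoreline development — fails on pH up, nitrate up, sediment load up (predicts pH down, not pH up)
(D) pathogen outbreak — fish kill events NO; pH up yes; bird nesting decline yes; conductivity up yes; nitrate up yes; zooplankton density down yes; sediment load up NO
(E) acid deposition event — fish kill events yes; pH up NO; bird nesting decline yes; conductivity up yes; nitrate up yes; zooplankton density down yes; sediment load up yes
No candidate is consistent with all observations.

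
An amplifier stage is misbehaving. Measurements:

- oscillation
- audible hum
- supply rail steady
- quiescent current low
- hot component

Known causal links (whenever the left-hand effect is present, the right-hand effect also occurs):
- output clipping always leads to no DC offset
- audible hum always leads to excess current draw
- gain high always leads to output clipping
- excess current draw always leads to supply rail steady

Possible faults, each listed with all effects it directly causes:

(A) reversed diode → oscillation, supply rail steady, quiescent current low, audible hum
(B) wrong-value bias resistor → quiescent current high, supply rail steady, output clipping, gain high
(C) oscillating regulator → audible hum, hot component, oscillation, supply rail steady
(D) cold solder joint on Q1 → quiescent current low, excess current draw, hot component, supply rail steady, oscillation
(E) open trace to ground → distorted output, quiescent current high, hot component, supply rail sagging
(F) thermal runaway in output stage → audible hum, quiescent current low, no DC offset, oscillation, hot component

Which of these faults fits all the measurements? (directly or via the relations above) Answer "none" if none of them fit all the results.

Checking each candidate against the observations:
(A) reversed diode — does not account for hot component
(B) wrong-value bias resistor — fails on oscillation, audible hum, quiescent current low, hot component (predicts quiescent current high, not quiescent current low)
(C) oscillating regulator — oscillation ✓; audible hum ✓; supply rail steady ✓; quiescent current low ✗; hot component ✓
(D) cold solder joint on Q1 — oscillation ✓; audible hum ✗; supply rail steady ✓; quiescent current low ✓; hot component ✓
(E) open trace to ground — oscillation ✗; audible hum ✗; supply rail steady ✗; quiescent current low ✗; hot component ✓
(F) thermal runaway in output stage — accounts for every observation (supply rail steady via audible hum → excess current draw → supply rail steady)
(F) is the only candidate with no mismatches.

F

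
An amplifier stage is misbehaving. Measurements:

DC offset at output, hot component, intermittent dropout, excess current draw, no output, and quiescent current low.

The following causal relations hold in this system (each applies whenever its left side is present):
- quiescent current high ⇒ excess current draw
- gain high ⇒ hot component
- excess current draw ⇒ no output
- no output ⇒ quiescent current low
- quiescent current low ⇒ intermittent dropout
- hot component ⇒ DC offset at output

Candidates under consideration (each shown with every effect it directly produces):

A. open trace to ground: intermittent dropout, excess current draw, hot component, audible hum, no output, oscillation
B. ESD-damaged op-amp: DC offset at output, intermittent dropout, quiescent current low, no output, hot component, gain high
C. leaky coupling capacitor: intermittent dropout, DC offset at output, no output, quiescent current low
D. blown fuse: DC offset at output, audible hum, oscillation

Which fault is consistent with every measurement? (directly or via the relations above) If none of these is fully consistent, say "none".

A

Testing each hypothesis:
(A) open trace to ground — DC offset at output ✓ (through hot component → DC offset at output); hot component ✓; intermittent dropout ✓; excess current draw ✓; no output ✓; quiescent current low ✓ (through no output → quiescent current low)
(B) ESD-damaged op-amp — DC offset at output ✓; hot component ✓; intermittent dropout ✓; excess current draw ✗; no output ✓; quiescent current low ✓
(C) leaky coupling capacitor — DC offset at output ✓; hot component ✗; intermittent dropout ✓; excess current draw ✗; no output ✓; quiescent current low ✓
(D) blown fuse — DC offset at output ✓; hot component ✗; intermittent dropout ✗; excess current draw ✗; no output ✗; quiescent current low ✗
(A) alone accounts for all the evidence.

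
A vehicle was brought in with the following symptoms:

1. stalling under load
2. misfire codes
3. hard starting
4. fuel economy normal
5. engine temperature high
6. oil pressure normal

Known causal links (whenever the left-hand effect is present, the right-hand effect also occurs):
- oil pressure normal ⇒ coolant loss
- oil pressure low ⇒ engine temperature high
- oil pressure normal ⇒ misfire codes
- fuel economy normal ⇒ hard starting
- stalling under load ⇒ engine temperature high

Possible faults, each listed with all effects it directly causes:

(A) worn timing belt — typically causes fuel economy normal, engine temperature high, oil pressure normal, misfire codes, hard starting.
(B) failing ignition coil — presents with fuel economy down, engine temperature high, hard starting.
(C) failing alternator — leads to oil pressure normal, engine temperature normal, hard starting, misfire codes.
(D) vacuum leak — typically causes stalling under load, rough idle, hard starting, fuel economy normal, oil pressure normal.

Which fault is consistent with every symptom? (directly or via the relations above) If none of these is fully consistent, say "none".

Checking each candidate against the observations:
(A) worn timing belt — stalling under load miss; misfire codes match; hard starting match; fuel economy normal match; engine temperature high match; oil pressure normal match
(B) failing ignition coil — stalling under load miss; misfire codes miss; hard starting match; fuel economy normal miss; engine temperature high match; oil pressure normal miss
(C) failing alternator — stalling under load miss; misfire codes match; hard starting match; fuel economy normal miss; engine temperature high miss; oil pressure normal match
(D) vacuum leak — stalling under load match; misfire codes match (through oil pressure normal → misfire codes); hard starting match; fuel economy normal match; engine temperature high match (through stalling under load → engine temperature high); oil pressure normal match
(D) is the only candidate with no mismatches.

D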